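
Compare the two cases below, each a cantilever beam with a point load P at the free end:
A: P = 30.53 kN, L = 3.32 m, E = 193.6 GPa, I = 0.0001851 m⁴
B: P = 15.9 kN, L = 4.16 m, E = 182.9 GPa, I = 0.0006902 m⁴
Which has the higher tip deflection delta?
Model: a cantilever beam with a point load P at the free end, so delta = (P·L^3) / (3·E·I) (SI units).
  A: delta = (30530 × 3.32^3) / (3 × (1.936 × 10¹¹) × 0.0001851) = 0.01039 m = 10.39 mm
  B: delta = (15900 × 4.16^3) / (3 × (1.829 × 10¹¹) × 0.0006902) = 0.003023 m = 3.023 mm
10.39 mm > 3.023 mm, so A is larger.
Final answer: A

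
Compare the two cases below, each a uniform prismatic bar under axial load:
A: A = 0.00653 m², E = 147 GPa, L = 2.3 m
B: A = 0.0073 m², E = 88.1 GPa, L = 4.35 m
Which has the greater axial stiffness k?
Model: a uniform prismatic bar under axial load, so k = (A·E) / L (SI units).
  A: k = (0.00653 × (1.47 × 10¹¹)) / 2.3 = 4.174 × 10⁸ N/m = 417.4 MN/m
  B: k = (0.0073 × (8.81 × 10¹⁰)) / 4.35 = 1.478 × 10⁸ N/m = 147.8 MN/m
417.4 MN/m > 147.8 MN/m, so A is larger.
Final answer: A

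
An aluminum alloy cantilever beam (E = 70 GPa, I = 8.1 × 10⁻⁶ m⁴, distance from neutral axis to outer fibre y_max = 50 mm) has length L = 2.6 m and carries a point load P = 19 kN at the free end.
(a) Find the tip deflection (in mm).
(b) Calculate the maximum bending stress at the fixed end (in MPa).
(a) Tip deflection of a cantilever with an end point load: δ = P·L^3 / (3·E·I). Convert P = 19 kN = 19000 N, E = 70 GPa = 7 × 10¹⁰ Pa.
  δ = (19000 × 2.6^3) / (3 × (7 × 10¹⁰) × (8.1 × 10⁻⁶)) = 0.1963 m = 196.3 mm
(b) Maximum bending moment at the fixed end: M = P·L = 19000 × 2.6 = 49400 N·m. Convert y_max = 50 mm = 0.05 m.
  σ = M·y_max / I = (49400 × 0.05) / (8.1 × 10⁻⁶) = 3.049 × 10⁸ Pa = 304.9 MPa
Final answer: (a) δ = 196.3 mm, (b) σ = 304.9 MPa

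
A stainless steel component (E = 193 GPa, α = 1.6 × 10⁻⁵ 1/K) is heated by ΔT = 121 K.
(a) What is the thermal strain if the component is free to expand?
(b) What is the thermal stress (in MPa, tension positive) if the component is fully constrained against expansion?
(a) Free thermal strain ε_th = α·ΔT = (1.6 × 10⁻⁵) × 121 = 0.001936
(b) Fully constrained, the expansion is suppressed, so σ = -E·α·ΔT. Convert E = 193 GPa = 1.93 × 10¹¹ Pa.
  σ = -(1.93 × 10¹¹) × (1.6 × 10⁻⁵) × 121 = -3.736 × 10⁸ Pa = -373.6 MPa (compressive)
Final answer: (a) ε_th = 0.001936, (b) σ = -373.6 MPa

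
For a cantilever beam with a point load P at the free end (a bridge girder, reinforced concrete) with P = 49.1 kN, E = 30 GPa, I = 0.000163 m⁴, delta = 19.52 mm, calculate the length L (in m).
Model: a cantilever beam with a point load P at the free end, so delta = (P·L^3) / (3·E·I).
Solve for L: L = ((3·delta·E·I) / P)^(1/3).
Convert to SI units:
  P = 49.1 kN = 49100 N
  E = 30 GPa = 3 × 10¹⁰ Pa
  delta = 19.52 mm = 0.01952 m
Substitute:
  L = ((3 × 0.01952 × (3 × 10¹⁰) × 0.000163) / 49100)^(1/3)
  L = 1.8 m
Final answer: L = 1.8 m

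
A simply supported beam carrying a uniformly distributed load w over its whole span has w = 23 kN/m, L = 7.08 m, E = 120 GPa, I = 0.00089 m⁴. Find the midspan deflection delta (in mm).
Model: a simply supported beam carrying a uniformly distributed load w over its whole span, so delta = (5·w·L^4) / (384·E·I).
Convert to SI units:
  w = 23 kN/m = 23000 N/m
  E = 120 GPa = 1.2 × 10¹¹ Pa
Substitute:
  delta = (5 × 23000 × 7.08^4) / (384 × (1.2 × 10¹¹) × 0.00089)
  delta = 0.007046 m
Convert: delta = 0.007046 m = 7.046 mm
Final answer: delta = 7.046 mm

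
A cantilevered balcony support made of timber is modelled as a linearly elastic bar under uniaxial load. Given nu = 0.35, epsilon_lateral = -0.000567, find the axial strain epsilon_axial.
Model: a linearly elastic bar under uniaxial load, so epsilon_lateral = -nu·epsilon_axial.
Solve for epsilon_axial: epsilon_axial = -epsilon_lateral / nu.
Substitute:
  epsilon_axial = -(-0.000567) / 0.35
  epsilon_axial = 0.00162
Final answer: epsilon_axial = 0.00162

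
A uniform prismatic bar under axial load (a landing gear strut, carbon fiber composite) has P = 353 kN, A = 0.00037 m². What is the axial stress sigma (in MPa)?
Model: a uniform prismatic bar under axial load, so sigma = P / A.
Convert to SI units:
  P = 353 kN = 353000 N
Substitute:
  sigma = 353000 / 0.00037
  sigma = 9.541 × 10⁸ Pa
Convert: sigma = 9.541 × 10⁸ Pa = 954.1 MPa
Final answer: sigma = 954.1 MPa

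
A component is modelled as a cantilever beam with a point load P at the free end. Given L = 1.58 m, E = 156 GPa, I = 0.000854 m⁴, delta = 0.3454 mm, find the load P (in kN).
Model: a cantilever beam with a point load P at the free end, so delta = (P·L^3) / (3·E·I).
Solve for P: P = (3·delta·E·I) / L^3.
Convert to SI units:
  E = 156 GPa = 1.56 × 10¹¹ Pa
  delta = 0.3454 mm = 0.0003454 m
Substitute:
  P = (3 × 0.0003454 × (1.56 × 10¹¹) × 0.000854) / 1.58^3
  P = 35000 N
Convert: P = 35000 N = 35 kN
Final answer: P = 35 kN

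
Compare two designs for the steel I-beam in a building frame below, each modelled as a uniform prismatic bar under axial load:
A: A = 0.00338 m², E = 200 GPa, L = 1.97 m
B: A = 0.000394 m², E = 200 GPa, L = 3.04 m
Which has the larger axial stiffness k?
Model: a uniform prismatic bar under axial load, so k = (A·E) / L (SI units).
  A: k = (0.00338 × (2 × 10¹¹)) / 1.97 = 3.431 × 10⁸ N/m = 343.1 MN/m
  B: k = (0.000394 × (2 × 10¹¹)) / 3.04 = 2.592 × 10⁷ N/m = 25.92 MN/m
343.1 MN/m > 25.92 MN/m, so A is larger.
Final answer: A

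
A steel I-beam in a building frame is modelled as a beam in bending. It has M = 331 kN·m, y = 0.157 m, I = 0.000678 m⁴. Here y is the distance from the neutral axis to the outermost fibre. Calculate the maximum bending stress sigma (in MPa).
Model: a beam in bending, so sigma = (M·y) / I.
Convert to SI units:
  M = 331 kN·m = 331000 N·m
Substitute:
  sigma = (331000 × 0.157) / 0.000678
  sigma = 7.665 × 10⁷ Pa
Convert: sigma = 7.665 × 10⁷ Pa = 76.65 MPa
Final answer: sigma = 76.65 MPa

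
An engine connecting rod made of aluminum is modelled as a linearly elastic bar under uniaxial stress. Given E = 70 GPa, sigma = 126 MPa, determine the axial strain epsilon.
Model: a linearly elastic bar under uniaxial stress, so sigma = E·epsilon.
Solve for epsilon: epsilon = sigma / E.
Convert to SI units:
  E = 70 GPa = 7 × 10¹⁰ Pa
  sigma = 126 MPa = 1.26 × 10⁸ Pa
Substitute:
  epsilon = (1.26 × 10⁸) / (7 × 10¹⁰)
  epsilon = 0.0018
Final answer: epsilon = 0.0018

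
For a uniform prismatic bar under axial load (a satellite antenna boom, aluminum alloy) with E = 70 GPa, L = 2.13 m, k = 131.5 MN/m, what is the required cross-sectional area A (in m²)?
Model: a uniform prismatic bar under axial load, so k = (A·E) / L.
Solve for A: A = (k·L) / E.
Convert to SI units:
  E = 70 GPa = 7 × 10¹⁰ Pa
  k = 131.5 MN/m = 1.315 × 10⁸ N/m
Substitute:
  A = ((1.315 × 10⁸) × 2.13) / (7 × 10¹⁰)
  A = 0.004001 m²
Final answer: A = 0.004001 m²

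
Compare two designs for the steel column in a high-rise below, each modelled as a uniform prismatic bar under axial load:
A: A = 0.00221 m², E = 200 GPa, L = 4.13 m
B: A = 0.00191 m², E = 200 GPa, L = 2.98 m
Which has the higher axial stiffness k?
Model: a uniform prismatic bar under axial load, so k = (A·E) / L (SI units).
  A: k = (0.00221 × (2 × 10¹¹)) / 4.13 = 1.07 × 10⁸ N/m = 107 MN/m
  B: k = (0.00191 × (2 × 10¹¹)) / 2.98 = 1.282 × 10⁸ N/m = 128.2 MN/m
128.2 MN/m > 107 MN/m, so B is larger.
Final answer: B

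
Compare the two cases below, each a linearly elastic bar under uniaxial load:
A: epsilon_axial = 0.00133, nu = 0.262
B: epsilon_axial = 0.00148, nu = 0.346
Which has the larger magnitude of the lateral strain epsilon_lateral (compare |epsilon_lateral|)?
Model: a linearly elastic bar under uniaxial load, so epsilon_lateral = -nu·epsilon_axial (SI units).
  A: epsilon_lateral = -(0.262 × 0.00133) = -0.0003485
  B: epsilon_lateral = -(0.346 × 0.00148) = -0.0005121
|epsilon_lateral|: A = 0.0003485, B = 0.0005121, so B is larger in magnitude.
Final answer: B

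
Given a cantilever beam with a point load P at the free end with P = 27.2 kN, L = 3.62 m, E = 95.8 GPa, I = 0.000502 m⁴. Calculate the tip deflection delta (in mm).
Model: a cantilever beam with a point load P at the free end, so delta = (P·L^3) / (3·E·I).
Convert to SI units:
  P = 27.2 kN = 27200 N
  E = 95.8 GPa = 9.58 × 10¹⁰ Pa
Substitute:
  delta = (27200 × 3.62^3) / (3 × (9.58 × 10¹⁰) × 0.000502)
  delta = 0.008943 m
Convert: delta = 0.008943 m = 8.943 mm
Final answer: delta = 8.943 mm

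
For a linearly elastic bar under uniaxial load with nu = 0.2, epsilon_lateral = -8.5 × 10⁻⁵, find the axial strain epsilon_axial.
Model: a linearly elastic bar under uniaxial load, so epsilon_lateral = -nu·epsilon_axial.
Solve for epsilon_axial: epsilon_axial = -epsilon_lateral / nu.
Substitute:
  epsilon_axial = -(-8.5 × 10⁻⁵) / 0.2
  epsilon_axial = 0.000425
Final answer: epsilon_axial = 0.000425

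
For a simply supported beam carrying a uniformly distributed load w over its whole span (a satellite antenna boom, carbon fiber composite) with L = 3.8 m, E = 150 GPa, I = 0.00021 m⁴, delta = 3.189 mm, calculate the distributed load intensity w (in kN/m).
Model: a simply supported beam carrying a uniformly distributed load w over its whole span, so delta = (5·w·L^4) / (384·E·I).
Solve for w: w = (384·delta·E·I) / (5·L^4).
Convert to SI units:
  E = 150 GPa = 1.5 × 10¹¹ Pa
  delta = 3.189 mm = 0.003189 m
Substitute:
  w = (384 × 0.003189 × (1.5 × 10¹¹) × 0.00021) / (5 × 3.8^4)
  w = 37000 N/m
Convert: w = 37000 N/m = 37 kN/m
Final answer: w = 37 kN/m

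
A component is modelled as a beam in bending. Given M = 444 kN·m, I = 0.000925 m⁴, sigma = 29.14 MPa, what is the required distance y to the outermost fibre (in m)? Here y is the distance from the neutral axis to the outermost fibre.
Model: a beam in bending, so sigma = (M·y) / I.
Solve for y: y = (sigma·I) / M.
Convert to SI units:
  M = 444 kN·m = 444000 N·m
  sigma = 29.14 MPa = 2.914 × 10⁷ Pa
Substitute:
  y = ((2.914 × 10⁷) × 0.000925) / 444000
  y = 0.06071 m
Final answer: y = 0.06071 m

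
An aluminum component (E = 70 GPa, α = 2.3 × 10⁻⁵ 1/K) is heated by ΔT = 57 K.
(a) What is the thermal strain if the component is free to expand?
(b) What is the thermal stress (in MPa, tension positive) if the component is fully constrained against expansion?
(a) Free thermal strain ε_th = α·ΔT = (2.3 × 10⁻⁵) × 57 = 0.001311
(b) Fully constrained, the expansion is suppressed, so σ = -E·α·ΔT. Convert E = 70 GPa = 7 × 10¹⁰ Pa.
  σ = -(7 × 10¹⁰) × (2.3 × 10⁻⁵) × 57 = -9.177 × 10⁷ Pa = -91.77 MPa (compressive)
Final answer: (a) ε_th = 0.001311, (b) σ = -91.77 MPa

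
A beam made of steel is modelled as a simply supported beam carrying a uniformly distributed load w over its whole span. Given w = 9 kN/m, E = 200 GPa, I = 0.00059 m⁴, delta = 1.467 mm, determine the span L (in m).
Model: a simply supported beam carrying a uniformly distributed load w over its whole span, so delta = (5·w·L^4) / (384·E·I).
Solve for L: L = ((384·delta·E·I) / (5·w))^(1/4).
Convert to SI units:
  w = 9 kN/m = 9000 N/m
  E = 200 GPa = 2 × 10¹¹ Pa
  delta = 1.467 mm = 0.001467 m
Substitute:
  L = ((384 × 0.001467 × (2 × 10¹¹) × 0.00059) / (5 × 9000))^(1/4)
  L = 6.2 m
Final answer: L = 6.2 m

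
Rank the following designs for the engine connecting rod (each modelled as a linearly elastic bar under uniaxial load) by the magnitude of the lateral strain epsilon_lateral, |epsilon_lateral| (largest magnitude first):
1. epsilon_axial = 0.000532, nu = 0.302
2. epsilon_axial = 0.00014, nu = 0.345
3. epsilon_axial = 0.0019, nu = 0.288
Model: a linearly elastic bar under uniaxial load, so epsilon_lateral = -nu·epsilon_axial (SI units).
  Case 1: epsilon_lateral = -(0.302 × 0.000532) = -0.0001607
  Case 2: epsilon_lateral = -(0.345 × 0.00014) = -4.83 × 10⁻⁵
  Case 3: epsilon_lateral = -(0.288 × 0.0019) = -0.0005472
Ordering by |epsilon_lateral|: 0.0005472 (case 3) > 0.0001607 (case 1) > 4.83 × 10⁻⁵ (case 2)
Final answer: 3, 1, 2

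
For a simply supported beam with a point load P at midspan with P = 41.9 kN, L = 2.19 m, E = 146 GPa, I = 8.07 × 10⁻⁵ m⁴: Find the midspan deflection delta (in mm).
Model: a simply supported beam with a point load P at midspan, so delta = (P·L^3) / (48·E·I).
Convert to SI units:
  P = 41.9 kN = 41900 N
  E = 146 GPa = 1.46 × 10¹¹ Pa
Substitute:
  delta = (41900 × 2.19^3) / (48 × (1.46 × 10¹¹) × (8.07 × 10⁻⁵))
  delta = 0.0007782 m
Convert: delta = 0.0007782 m = 0.7782 mm
Final answer: delta = 0.7782 mm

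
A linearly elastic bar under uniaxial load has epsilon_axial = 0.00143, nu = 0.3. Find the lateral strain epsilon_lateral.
Model: a linearly elastic bar under uniaxial load, so epsilon_lateral = -nu·epsilon_axial.
Substitute:
  epsilon_lateral = -(0.3 × 0.00143)
  epsilon_lateral = -0.000429
Final answer: epsilon_lateral = -0.000429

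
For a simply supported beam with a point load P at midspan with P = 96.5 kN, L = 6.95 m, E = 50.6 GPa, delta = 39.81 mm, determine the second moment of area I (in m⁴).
Model: a simply supported beam with a point load P at midspan, so delta = (P·L^3) / (48·E·I).
Solve for I: I = (P·L^3) / (48·delta·E).
Convert to SI units:
  P = 96.5 kN = 96500 N
  E = 50.6 GPa = 5.06 × 10¹⁰ Pa
  delta = 39.81 mm = 0.03981 m
Substitute:
  I = (96500 × 6.95^3) / (48 × 0.03981 × (5.06 × 10¹⁰))
  I = 0.000335 m⁴
Final answer: I = 0.000335 m⁴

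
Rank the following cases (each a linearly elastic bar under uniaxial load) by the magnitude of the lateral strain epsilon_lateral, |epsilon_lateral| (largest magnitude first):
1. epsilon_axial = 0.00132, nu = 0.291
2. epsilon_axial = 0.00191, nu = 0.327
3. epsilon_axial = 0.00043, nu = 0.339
Model: a linearly elastic bar under uniaxial load, so epsilon_lateral = -nu·epsilon_axial (SI units).
  Case 1: epsilon_lateral = -(0.291 × 0.00132) = -0.0003841
  Case 2: epsilon_lateral = -(0.327 × 0.00191) = -0.0006246
  Case 3: epsilon_lateral = -(0.339 × 0.00043) = -0.0001458
Ordering by |epsilon_lateral|: 0.0006246 (case 2) > 0.0003841 (case 1) > 0.0001458 (case 3)
Final answer: 2, 1, 3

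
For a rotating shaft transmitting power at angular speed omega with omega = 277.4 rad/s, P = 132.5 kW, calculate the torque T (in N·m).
Model: a rotating shaft transmitting power at angular speed omega, so P = T·omega.
Solve for T: T = P / omega.
Convert to SI units:
  P = 132.5 kW = 132500 W
Substitute:
  T = 132500 / 277.4
  T = 477.6 N·m
Final answer: T = 477.6 N·m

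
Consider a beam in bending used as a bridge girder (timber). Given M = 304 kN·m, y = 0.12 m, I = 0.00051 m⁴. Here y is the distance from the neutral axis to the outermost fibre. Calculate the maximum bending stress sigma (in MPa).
Model: a beam in bending, so sigma = (M·y) / I.
Convert to SI units:
  M = 304 kN·m = 304000 N·m
Substitute:
  sigma = (304000 × 0.12) / 0.00051
  sigma = 7.153 × 10⁷ Pa
Convert: sigma = 7.153 × 10⁷ Pa = 71.53 MPa
Final answer: sigma = 71.53 MPa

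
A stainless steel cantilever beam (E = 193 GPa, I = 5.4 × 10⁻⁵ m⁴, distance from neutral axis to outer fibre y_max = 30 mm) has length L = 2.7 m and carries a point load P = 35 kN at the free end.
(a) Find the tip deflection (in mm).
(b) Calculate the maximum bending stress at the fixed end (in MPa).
(a) Tip deflection of a cantilever with an end point load: δ = P·L^3 / (3·E·I). Convert P = 35 kN = 35000 N, E = 193 GPa = 1.93 × 10¹¹ Pa.
  δ = (35000 × 2.7^3) / (3 × (1.93 × 10¹¹) × (5.4 × 10⁻⁵)) = 0.02203 m = 22.03 mm
(b) Maximum bending moment at the fixed end: M = P·L = 35000 × 2.7 = 94500 N·m. Convert y_max = 30 mm = 0.03 m.
  σ = M·y_max / I = (94500 × 0.03) / (5.4 × 10⁻⁵) = 5.25 × 10⁷ Pa = 52.5 MPa
Final answer: (a) δ = 22.03 mm, (b) σ = 52.5 MPa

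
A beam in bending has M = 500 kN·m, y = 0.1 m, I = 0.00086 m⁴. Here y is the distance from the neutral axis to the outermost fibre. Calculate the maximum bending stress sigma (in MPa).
Model: a beam in bending, so sigma = (M·y) / I.
Convert to SI units:
  M = 500 kN·m = 500000 N·m
Substitute:
  sigma = (500000 × 0.1) / 0.00086
  sigma = 5.814 × 10⁷ Pa
Convert: sigma = 5.814 × 10⁷ Pa = 58.14 MPa
Final answer: sigma = 58.14 MPa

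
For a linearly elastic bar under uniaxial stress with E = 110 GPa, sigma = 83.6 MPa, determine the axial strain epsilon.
Model: a linearly elastic bar under uniaxial stress, so sigma = E·epsilon.
Solve for epsilon: epsilon = sigma / E.
Convert to SI units:
  E = 110 GPa = 1.1 × 10¹¹ Pa
  sigma = 83.6 MPa = 8.36 × 10⁷ Pa
Substitute:
  epsilon = (8.36 × 10⁷) / (1.1 × 10¹¹)
  epsilon = 0.00076
Final answer: epsilon = 0.00076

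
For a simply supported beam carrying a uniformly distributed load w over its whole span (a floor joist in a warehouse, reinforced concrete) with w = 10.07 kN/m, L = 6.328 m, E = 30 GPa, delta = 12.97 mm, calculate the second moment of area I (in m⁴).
Model: a simply supported beam carrying a uniformly distributed load w over its whole span, so delta = (5·w·L^4) / (384·E·I).
Solve for I: I = (5·w·L^4) / (384·delta·E).
Convert to SI units:
  w = 10.07 kN/m = 10070 N/m
  E = 30 GPa = 3 × 10¹⁰ Pa
  delta = 12.97 mm = 0.01297 m
Substitute:
  I = (5 × 10070 × 6.328^4) / (384 × 0.01297 × (3 × 10¹⁰))
  I = 0.0005403 m⁴
Final answer: I = 0.0005403 m⁴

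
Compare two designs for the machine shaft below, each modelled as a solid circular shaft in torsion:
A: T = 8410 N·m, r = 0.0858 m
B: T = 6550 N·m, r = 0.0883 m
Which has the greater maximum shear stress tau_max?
Model: a solid circular shaft in torsion, so tau_max = (2·T) / (π·r^3) (SI units).
  A: tau_max = (2 × 8410) / (π × 0.0858^3) = 8.476 × 10⁶ Pa = 8.476 MPa
  B: tau_max = (2 × 6550) / (π × 0.0883^3) = 6.057 × 10⁶ Pa = 6.057 MPa
8.476 MPa > 6.057 MPa, so A is larger.
Final answer: A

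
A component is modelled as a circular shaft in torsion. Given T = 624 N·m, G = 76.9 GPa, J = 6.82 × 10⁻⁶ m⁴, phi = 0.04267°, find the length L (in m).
Model: a circular shaft in torsion, so phi = (T·L) / (G·J).
Solve for L: L = (phi·G·J) / T.
Convert to SI units:
  G = 76.9 GPa = 7.69 × 10¹⁰ Pa
  phi = 0.04267° = 0.0007447 rad
Substitute:
  L = (0.0007447 × (7.69 × 10¹⁰) × (6.82 × 10⁻⁶)) / 624
  L = 0.6259 m
Final answer: L = 0.6259 m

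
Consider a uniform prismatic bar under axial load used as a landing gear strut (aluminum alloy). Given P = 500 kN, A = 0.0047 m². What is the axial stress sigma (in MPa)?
Model: a uniform prismatic bar under axial load, so sigma = P / A.
Convert to SI units:
  P = 500 kN = 500000 N
Substitute:
  sigma = 500000 / 0.0047
  sigma = 1.064 × 10⁸ Pa
Convert: sigma = 1.064 × 10⁸ Pa = 106.4 MPa
Final answer: sigma = 106.4 MPa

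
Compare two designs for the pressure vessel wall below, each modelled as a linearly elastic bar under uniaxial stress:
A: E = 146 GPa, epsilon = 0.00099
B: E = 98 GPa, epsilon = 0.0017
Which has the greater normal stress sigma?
Model: a linearly elastic bar under uniaxial stress, so sigma = E·epsilon (SI units).
  A: sigma = (1.46 × 10¹¹) × 0.00099 = 1.445 × 10⁸ Pa = 144.5 MPa
  B: sigma = (9.8 × 10¹⁰) × 0.0017 = 1.666 × 10⁸ Pa = 166.6 MPa
166.6 MPa > 144.5 MPa, so B is larger.
Final answer: B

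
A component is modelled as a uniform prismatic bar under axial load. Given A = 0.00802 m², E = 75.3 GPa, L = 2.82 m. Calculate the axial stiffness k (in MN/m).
Model: a uniform prismatic bar under axial load, so k = (A·E) / L.
Convert to SI units:
  E = 75.3 GPa = 7.53 × 10¹⁰ Pa
Substitute:
  k = (0.00802 × (7.53 × 10¹⁰)) / 2.82
  k = 2.142 × 10⁸ N/m
Convert: k = 2.142 × 10⁸ N/m = 214.2 MN/m
Final answer: k = 214.2 MN/m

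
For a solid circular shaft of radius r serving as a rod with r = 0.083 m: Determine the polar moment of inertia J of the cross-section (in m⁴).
Model: a solid circular shaft of radius r, so J = (π·r^4) / 2.
Substitute:
  J = (π × 0.083^4) / 2
  J = 7.455 × 10⁻⁵ m⁴
Final answer: J = 7.455 × 10⁻⁵ m⁴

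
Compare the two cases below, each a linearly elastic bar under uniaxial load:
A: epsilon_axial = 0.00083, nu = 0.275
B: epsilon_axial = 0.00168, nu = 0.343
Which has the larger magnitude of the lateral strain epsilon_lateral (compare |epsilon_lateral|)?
Model: a linearly elastic bar under uniaxial load, so epsilon_lateral = -nu·epsilon_axial (SI units).
  A: epsilon_lateral = -(0.275 × 0.00083) = -0.0002283
  B: epsilon_lateral = -(0.343 × 0.00168) = -0.0005762
|epsilon_lateral|: A = 0.0002283, B = 0.0005762, so B is larger in magnitude.
Final answer: B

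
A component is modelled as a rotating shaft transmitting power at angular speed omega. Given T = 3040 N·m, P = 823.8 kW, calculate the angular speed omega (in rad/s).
Model: a rotating shaft transmitting power at angular speed omega, so P = T·omega.
Solve for omega: omega = P / T.
Convert to SI units:
  P = 823.8 kW = 823800 W
Substitute:
  omega = 823800 / 3040
  omega = 271 rad/s
Final answer: omega = 271 rad/s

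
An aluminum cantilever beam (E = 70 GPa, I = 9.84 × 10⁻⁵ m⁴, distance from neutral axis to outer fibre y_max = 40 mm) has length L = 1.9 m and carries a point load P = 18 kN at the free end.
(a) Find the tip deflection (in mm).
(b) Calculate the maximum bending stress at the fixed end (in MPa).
(a) Tip deflection of a cantilever with an end point load: δ = P·L^3 / (3·E·I). Convert P = 18 kN = 18000 N, E = 70 GPa = 7 × 10¹⁰ Pa.
  δ = (18000 × 1.9^3) / (3 × (7 × 10¹⁰) × (9.84 × 10⁻⁵)) = 0.005975 m = 5.975 mm
(b) Maximum bending moment at the fixed end: M = P·L = 18000 × 1.9 = 34200 N·m. Convert y_max = 40 mm = 0.04 m.
  σ = M·y_max / I = (34200 × 0.04) / (9.84 × 10⁻⁵) = 1.39 × 10⁷ Pa = 13.9 MPa
Final answer: (a) δ = 5.975 mm, (b) σ = 13.9 MPa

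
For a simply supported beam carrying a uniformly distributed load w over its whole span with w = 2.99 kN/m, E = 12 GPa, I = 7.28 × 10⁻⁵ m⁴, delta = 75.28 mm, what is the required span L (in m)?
Model: a simply supported beam carrying a uniformly distributed load w over its whole span, so delta = (5·w·L^4) / (384·E·I).
Solve for L: L = ((384·delta·E·I) / (5·w))^(1/4).
Convert to SI units:
  w = 2.99 kN/m = 2990 N/m
  E = 12 GPa = 1.2 × 10¹⁰ Pa
  delta = 75.28 mm = 0.07528 m
Substitute:
  L = ((384 × 0.07528 × (1.2 × 10¹⁰) × (7.28 × 10⁻⁵)) / (5 × 2990))^(1/4)
  L = 6.411 m
Final answer: L = 6.411 m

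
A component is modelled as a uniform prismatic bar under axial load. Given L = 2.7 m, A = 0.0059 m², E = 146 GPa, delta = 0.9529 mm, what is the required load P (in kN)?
Model: a uniform prismatic bar under axial load, so delta = (P·L) / (A·E).
Solve for P: P = (delta·A·E) / L.
Convert to SI units:
  E = 146 GPa = 1.46 × 10¹¹ Pa
  delta = 0.9529 mm = 0.0009529 m
Substitute:
  P = (0.0009529 × 0.0059 × (1.46 × 10¹¹)) / 2.7
  P = 304000 N
Convert: P = 304000 N = 304 kN
Final answer: P = 304 kN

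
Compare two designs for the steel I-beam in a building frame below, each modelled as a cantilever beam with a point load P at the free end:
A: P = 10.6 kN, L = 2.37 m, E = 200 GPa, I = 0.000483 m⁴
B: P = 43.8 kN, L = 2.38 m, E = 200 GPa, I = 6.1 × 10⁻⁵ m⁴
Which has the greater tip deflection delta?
Model: a cantilever beam with a point load P at the free end, so delta = (P·L^3) / (3·E·I) (SI units).
  A: delta = (10600 × 2.37^3) / (3 × (2 × 10¹¹) × 0.000483) = 0.0004869 m = 0.4869 mm
  B: delta = (43800 × 2.38^3) / (3 × (2 × 10¹¹) × (6.1 × 10⁻⁵)) = 0.01613 m = 16.13 mm
16.13 mm > 0.4869 mm, so B is larger.
Final answer: B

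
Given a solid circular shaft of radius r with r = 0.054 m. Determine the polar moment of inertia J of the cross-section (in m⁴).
Model: a solid circular shaft of radius r, so J = (π·r^4) / 2.
Substitute:
  J = (π × 0.054^4) / 2
  J = 1.336 × 10⁻⁵ m⁴
Final answer: J = 1.336 × 10⁻⁵ m⁴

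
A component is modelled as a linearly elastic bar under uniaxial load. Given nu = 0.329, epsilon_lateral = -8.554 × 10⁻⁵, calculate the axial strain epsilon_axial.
Model: a linearly elastic bar under uniaxial load, so epsilon_lateral = -nu·epsilon_axial.
Solve for epsilon_axial: epsilon_axial = -epsilon_lateral / nu.
Substitute:
  epsilon_axial = -(-8.554 × 10⁻⁵) / 0.329
  epsilon_axial = 0.00026
Final answer: epsilon_axial = 0.00026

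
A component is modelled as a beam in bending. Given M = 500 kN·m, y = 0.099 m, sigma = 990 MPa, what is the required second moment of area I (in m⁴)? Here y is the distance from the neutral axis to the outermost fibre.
Model: a beam in bending, so sigma = (M·y) / I.
Solve for I: I = (M·y) / sigma.
Convert to SI units:
  M = 500 kN·m = 500000 N·m
  sigma = 990 MPa = 9.9 × 10⁸ Pa
Substitute:
  I = (500000 × 0.099) / (9.9 × 10⁸)
  I = 5 × 10⁻⁵ m⁴
Final answer: I = 5 × 10⁻⁵ m⁴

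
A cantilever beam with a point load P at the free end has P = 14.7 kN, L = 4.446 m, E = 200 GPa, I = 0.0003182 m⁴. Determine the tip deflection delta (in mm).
Model: a cantilever beam with a point load P at the free end, so delta = (P·L^3) / (3·E·I).
Convert to SI units:
  P = 14.7 kN = 14700 N
  E = 200 GPa = 2 × 10¹¹ Pa
Substitute:
  delta = (14700 × 4.446^3) / (3 × (2 × 10¹¹) × 0.0003182)
  delta = 0.006767 m
Convert: delta = 0.006767 m = 6.767 mm
Final answer: delta = 6.767 mm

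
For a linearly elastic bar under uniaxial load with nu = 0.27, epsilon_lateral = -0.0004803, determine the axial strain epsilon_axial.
Model: a linearly elastic bar under uniaxial load, so epsilon_lateral = -nu·epsilon_axial.
Solve for epsilon_axial: epsilon_axial = -epsilon_lateral / nu.
Substitute:
  epsilon_axial = -(-0.0004803) / 0.27
  epsilon_axial = 0.001779
Final answer: epsilon_axial = 0.001779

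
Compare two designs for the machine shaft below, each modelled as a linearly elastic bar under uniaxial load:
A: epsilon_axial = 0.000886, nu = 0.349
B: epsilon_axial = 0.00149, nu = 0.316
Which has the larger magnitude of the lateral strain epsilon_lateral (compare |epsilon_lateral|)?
Model: a linearly elastic bar under uniaxial load, so epsilon_lateral = -nu·epsilon_axial (SI units).
  A: epsilon_lateral = -(0.349 × 0.000886) = -0.0003092
  B: epsilon_lateral = -(0.316 × 0.00149) = -0.0004708
|epsilon_lateral|: A = 0.0003092, B = 0.0004708, so B is larger in magnitude.
Final answer: B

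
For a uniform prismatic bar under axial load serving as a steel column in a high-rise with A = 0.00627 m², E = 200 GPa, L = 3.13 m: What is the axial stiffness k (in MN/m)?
Model: a uniform prismatic bar under axial load, so k = (A·E) / L.
Convert to SI units:
  E = 200 GPa = 2 × 10¹¹ Pa
Substitute:
  k = (0.00627 × (2 × 10¹¹)) / 3.13
  k = 4.006 × 10⁸ N/m
Convert: k = 4.006 × 10⁸ N/m = 400.6 MN/m
Final answer: k = 400.6 MN/m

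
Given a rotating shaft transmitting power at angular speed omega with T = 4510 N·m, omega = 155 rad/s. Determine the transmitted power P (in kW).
Model: a rotating shaft transmitting power at angular speed omega, so P = T·omega.
Substitute:
  P = 4510 × 155
  P = 699000 W
Convert: P = 699000 W = 699 kW
Final answer: P = 699 kW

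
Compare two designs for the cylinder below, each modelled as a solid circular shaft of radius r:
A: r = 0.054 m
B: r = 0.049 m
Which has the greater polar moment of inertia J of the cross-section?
Model: a solid circular shaft of radius r, so J = (π·r^4) / 2 (SI units).
  A: J = (π × 0.054^4) / 2 = 1.336 × 10⁻⁵ m⁴
  B: J = (π × 0.049^4) / 2 = 9.055 × 10⁻⁶ m⁴
1.336 × 10⁻⁵ m⁴ > 9.055 × 10⁻⁶ m⁴, so A is larger.
Final answer: A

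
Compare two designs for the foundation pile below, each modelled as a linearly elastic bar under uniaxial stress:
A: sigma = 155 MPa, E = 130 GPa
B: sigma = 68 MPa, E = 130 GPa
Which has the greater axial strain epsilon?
Model: a linearly elastic bar under uniaxial stress, so epsilon = sigma / E (SI units).
  A: epsilon = (1.55 × 10⁸) / (1.3 × 10¹¹) = 0.001192
  B: epsilon = (6.8 × 10⁷) / (1.3 × 10¹¹) = 0.0005231
0.001192 > 0.0005231, so A is larger.
Final answer: A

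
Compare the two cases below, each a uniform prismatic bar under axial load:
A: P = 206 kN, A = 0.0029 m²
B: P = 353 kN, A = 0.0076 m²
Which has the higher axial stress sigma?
Model: a uniform prismatic bar under axial load, so sigma = P / A (SI units).
  A: sigma = 206000 / 0.0029 = 7.103 × 10⁷ Pa = 71.03 MPa
  B: sigma = 353000 / 0.0076 = 4.645 × 10⁷ Pa = 46.45 MPa
71.03 MPa > 46.45 MPa, so A is larger.
Final answer: A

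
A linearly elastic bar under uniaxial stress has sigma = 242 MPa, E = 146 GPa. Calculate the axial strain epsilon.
Model: a linearly elastic bar under uniaxial stress, so epsilon = sigma / E.
Convert to SI units:
  sigma = 242 MPa = 2.42 × 10⁸ Pa
  E = 146 GPa = 1.46 × 10¹¹ Pa
Substitute:
  epsilon = (2.42 × 10⁸) / (1.46 × 10¹¹)
  epsilon = 0.001658
Final answer: epsilon = 0.001658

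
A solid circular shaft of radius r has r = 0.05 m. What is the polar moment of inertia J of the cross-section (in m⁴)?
Model: a solid circular shaft of radius r, so J = (π·r^4) / 2.
Substitute:
  J = (π × 0.05^4) / 2
  J = 9.817 × 10⁻⁶ m⁴
Final answer: J = 9.817 × 10⁻⁶ m⁴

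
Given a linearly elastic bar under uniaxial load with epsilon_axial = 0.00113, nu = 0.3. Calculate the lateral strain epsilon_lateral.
Model: a linearly elastic bar under uniaxial load, so epsilon_lateral = -nu·epsilon_axial.
Substitute:
  epsilon_lateral = -(0.3 × 0.00113)
  epsilon_lateral = -0.000339
Final answer: epsilon_lateral = -0.000339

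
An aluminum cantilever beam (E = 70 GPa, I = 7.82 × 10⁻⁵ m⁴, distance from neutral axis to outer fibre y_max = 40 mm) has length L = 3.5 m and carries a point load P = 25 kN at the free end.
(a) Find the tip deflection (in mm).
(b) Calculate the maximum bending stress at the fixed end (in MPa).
(a) Tip deflection of a cantilever with an end point load: δ = P·L^3 / (3·E·I). Convert P = 25 kN = 25000 N, E = 70 GPa = 7 × 10¹⁰ Pa.
  δ = (25000 × 3.5^3) / (3 × (7 × 10¹⁰) × (7.82 × 10⁻⁵)) = 0.06527 m = 65.27 mm
(b) Maximum bending moment at the fixed end: M = P·L = 25000 × 3.5 = 87500 N·m. Convert y_max = 40 mm = 0.04 m.
  σ = M·y_max / I = (87500 × 0.04) / (7.82 × 10⁻⁵) = 4.476 × 10⁷ Pa = 44.76 MPa
Final answer: (a) δ = 65.27 mm, (b) σ = 44.76 MPa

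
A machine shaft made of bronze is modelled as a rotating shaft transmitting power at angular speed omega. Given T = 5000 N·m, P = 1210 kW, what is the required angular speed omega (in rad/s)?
Model: a rotating shaft transmitting power at angular speed omega, so P = T·omega.
Solve for omega: omega = P / T.
Convert to SI units:
  P = 1210 kW = 1.21 × 10⁶ W
Substitute:
  omega = (1.21 × 10⁶) / 5000
  omega = 242 rad/s
Final answer: omega = 242 rad/s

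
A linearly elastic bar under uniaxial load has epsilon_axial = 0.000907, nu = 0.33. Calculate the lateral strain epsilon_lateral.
Model: a linearly elastic bar under uniaxial load, so epsilon_lateral = -nu·epsilon_axial.
Substitute:
  epsilon_lateral = -(0.33 × 0.000907)
  epsilon_lateral = -0.0002993
Final answer: epsilon_lateral = -0.0002993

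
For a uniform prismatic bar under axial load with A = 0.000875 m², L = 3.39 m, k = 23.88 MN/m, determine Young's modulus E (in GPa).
Model: a uniform prismatic bar under axial load, so k = (A·E) / L.
Solve for E: E = (k·L) / A.
Convert to SI units:
  k = 23.88 MN/m = 2.388 × 10⁷ N/m
Substitute:
  E = ((2.388 × 10⁷) × 3.39) / 0.000875
  E = 9.252 × 10¹⁰ Pa
Convert: E = 9.252 × 10¹⁰ Pa = 92.52 GPa
Final answer: E = 92.52 GPa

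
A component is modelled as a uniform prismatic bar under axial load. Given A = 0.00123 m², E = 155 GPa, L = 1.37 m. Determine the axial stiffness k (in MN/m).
Model: a uniform prismatic bar under axial load, so k = (A·E) / L.
Convert to SI units:
  E = 155 GPa = 1.55 × 10¹¹ Pa
Substitute:
  k = (0.00123 × (1.55 × 10¹¹)) / 1.37
  k = 1.392 × 10⁸ N/m
Convert: k = 1.392 × 10⁸ N/m = 139.2 MN/m
Final answer: k = 139.2 MN/m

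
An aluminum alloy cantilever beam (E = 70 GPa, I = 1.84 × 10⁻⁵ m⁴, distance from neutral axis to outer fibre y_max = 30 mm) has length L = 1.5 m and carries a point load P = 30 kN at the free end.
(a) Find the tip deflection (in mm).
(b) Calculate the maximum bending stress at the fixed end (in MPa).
(a) Tip deflection of a cantilever with an end point load: δ = P·L^3 / (3·E·I). Convert P = 30 kN = 30000 N, E = 70 GPa = 7 × 10¹⁰ Pa.
  δ = (30000 × 1.5^3) / (3 × (7 × 10¹⁰) × (1.84 × 10⁻⁵)) = 0.0262 m = 26.2 mm
(b) Maximum bending moment at the fixed end: M = P·L = 30000 × 1.5 = 45000 N·m. Convert y_max = 30 mm = 0.03 m.
  σ = M·y_max / I = (45000 × 0.03) / (1.84 × 10⁻⁵) = 7.337 × 10⁷ Pa = 73.37 MPa
Final answer: (a) δ = 26.2 mm, (b) σ = 73.37 MPa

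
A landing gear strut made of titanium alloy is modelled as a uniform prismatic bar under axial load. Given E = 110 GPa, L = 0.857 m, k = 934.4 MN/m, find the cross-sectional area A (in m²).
Model: a uniform prismatic bar under axial load, so k = (A·E) / L.
Solve for A: A = (k·L) / E.
Convert to SI units:
  E = 110 GPa = 1.1 × 10¹¹ Pa
  k = 934.4 MN/m = 9.344 × 10⁸ N/m
Substitute:
  A = ((9.344 × 10⁸) × 0.857) / (1.1 × 10¹¹)
  A = 0.00728 m²
Final answer: A = 0.00728 m²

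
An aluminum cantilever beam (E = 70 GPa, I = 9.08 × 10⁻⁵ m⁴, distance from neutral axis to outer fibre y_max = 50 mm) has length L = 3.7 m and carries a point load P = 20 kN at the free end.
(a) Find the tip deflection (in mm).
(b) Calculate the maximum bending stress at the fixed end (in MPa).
(a) Tip deflection of a cantilever with an end point load: δ = P·L^3 / (3·E·I). Convert P = 20 kN = 20000 N, E = 70 GPa = 7 × 10¹⁰ Pa.
  δ = (20000 × 3.7^3) / (3 × (7 × 10¹⁰) × (9.08 × 10⁻⁵)) = 0.05313 m = 53.13 mm
(b) Maximum bending moment at the fixed end: M = P·L = 20000 × 3.7 = 74000 N·m. Convert y_max = 50 mm = 0.05 m.
  σ = M·y_max / I = (74000 × 0.05) / (9.08 × 10⁻⁵) = 4.075 × 10⁷ Pa = 40.75 MPa
Final answer: (a) δ = 53.13 mm, (b) σ = 40.75 MPa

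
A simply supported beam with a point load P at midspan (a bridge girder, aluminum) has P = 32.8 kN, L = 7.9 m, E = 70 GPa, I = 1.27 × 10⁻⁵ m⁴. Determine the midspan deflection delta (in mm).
Model: a simply supported beam with a point load P at midspan, so delta = (P·L^3) / (48·E·I).
Convert to SI units:
  P = 32.8 kN = 32800 N
  E = 70 GPa = 7 × 10¹⁰ Pa
Substitute:
  delta = (32800 × 7.9^3) / (48 × (7 × 10¹⁰) × (1.27 × 10⁻⁵))
  delta = 0.379 m
Convert: delta = 0.379 m = 379 mm
Final answer: delta = 379 mm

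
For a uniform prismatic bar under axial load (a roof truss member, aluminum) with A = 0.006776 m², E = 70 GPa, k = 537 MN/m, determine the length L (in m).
Model: a uniform prismatic bar under axial load, so k = (A·E) / L.
Solve for L: L = (A·E) / k.
Convert to SI units:
  E = 70 GPa = 7 × 10¹⁰ Pa
  k = 537 MN/m = 5.37 × 10⁸ N/m
Substitute:
  L = (0.006776 × (7 × 10¹⁰)) / (5.37 × 10⁸)
  L = 0.8833 m
Final answer: L = 0.8833 m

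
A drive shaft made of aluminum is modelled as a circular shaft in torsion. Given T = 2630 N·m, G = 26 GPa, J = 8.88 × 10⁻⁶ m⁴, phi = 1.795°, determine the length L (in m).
Model: a circular shaft in torsion, so phi = (T·L) / (G·J).
Solve for L: L = (phi·G·J) / T.
Convert to SI units:
  G = 26 GPa = 2.6 × 10¹⁰ Pa
  phi = 1.795° = 0.03133 rad
Substitute:
  L = (0.03133 × (2.6 × 10¹⁰) × (8.88 × 10⁻⁶)) / 2630
  L = 2.75 m
Final answer: L = 2.75 m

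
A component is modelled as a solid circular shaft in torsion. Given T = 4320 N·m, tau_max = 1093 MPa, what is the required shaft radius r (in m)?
Model: a solid circular shaft in torsion, so tau_max = (2·T) / (π·r^3).
Solve for r: r = ((2·T) / (π·tau_max))^(1/3).
Convert to SI units:
  tau_max = 1093 MPa = 1.093 × 10⁹ Pa
Substitute:
  r = ((2 × 4320) / (π × (1.093 × 10⁹)))^(1/3)
  r = 0.0136 m
Final answer: r = 0.0136 m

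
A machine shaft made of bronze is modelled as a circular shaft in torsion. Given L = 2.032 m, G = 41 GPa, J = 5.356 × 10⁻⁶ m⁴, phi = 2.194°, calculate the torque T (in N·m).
Model: a circular shaft in torsion, so phi = (T·L) / (G·J).
Solve for T: T = (phi·G·J) / L.
Convert to SI units:
  G = 41 GPa = 4.1 × 10¹⁰ Pa
  phi = 2.194° = 0.03829 rad
Substitute:
  T = (0.03829 × (4.1 × 10¹⁰) × (5.356 × 10⁻⁶)) / 2.032
  T = 4138 N·m
Final answer: T = 4138 N·m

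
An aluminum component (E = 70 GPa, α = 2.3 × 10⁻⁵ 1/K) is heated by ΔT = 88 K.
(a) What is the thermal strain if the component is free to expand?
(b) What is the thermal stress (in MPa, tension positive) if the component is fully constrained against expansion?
(a) Free thermal strain ε_th = α·ΔT = (2.3 × 10⁻⁵) × 88 = 0.002024
(b) Fully constrained, the expansion is suppressed, so σ = -E·α·ΔT. Convert E = 70 GPa = 7 × 10¹⁰ Pa.
  σ = -(7 × 10¹⁰) × (2.3 × 10⁻⁵) × 88 = -1.417 × 10⁸ Pa = -141.7 MPa (compressive)
Final answer: (a) ε_th = 0.002024, (b) σ = -141.7 MPa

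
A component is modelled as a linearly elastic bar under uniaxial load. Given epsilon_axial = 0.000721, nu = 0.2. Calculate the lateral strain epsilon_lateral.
Model: a linearly elastic bar under uniaxial load, so epsilon_lateral = -nu·epsilon_axial.
Substitute:
  epsilon_lateral = -(0.2 × 0.000721)
  epsilon_lateral = -0.0001442
Final answer: epsilon_lateral = -0.0001442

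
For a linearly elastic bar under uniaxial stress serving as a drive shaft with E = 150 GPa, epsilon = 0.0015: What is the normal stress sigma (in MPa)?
Model: a linearly elastic bar under uniaxial stress, so sigma = E·epsilon.
Convert to SI units:
  E = 150 GPa = 1.5 × 10¹¹ Pa
Substitute:
  sigma = (1.5 × 10¹¹) × 0.0015
  sigma = 2.25 × 10⁸ Pa
Convert: sigma = 2.25 × 10⁸ Pa = 225 MPa
Final answer: sigma = 225 MPa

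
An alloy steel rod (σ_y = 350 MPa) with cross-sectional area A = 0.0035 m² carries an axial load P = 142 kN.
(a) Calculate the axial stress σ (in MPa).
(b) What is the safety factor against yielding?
(a) Axial stress σ = P/A. Convert P = 142 kN = 142000 N.
  σ = 142000 / 0.0035 = 4.057 × 10⁷ Pa = 40.57 MPa
(b) Safety factor SF = σ_y/σ = 350 / 40.57 = 8.627
Final answer: (a) σ = 40.57 MPa, (b) SF = 8.627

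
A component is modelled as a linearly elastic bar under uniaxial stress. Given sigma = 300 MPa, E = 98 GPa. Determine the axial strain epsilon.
Model: a linearly elastic bar under uniaxial stress, so epsilon = sigma / E.
Convert to SI units:
  sigma = 300 MPa = 3 × 10⁸ Pa
  E = 98 GPa = 9.8 × 10¹⁰ Pa
Substitute:
  epsilon = (3 × 10⁸) / (9.8 × 10¹⁰)
  epsilon = 0.003061
Final answer: epsilon = 0.003061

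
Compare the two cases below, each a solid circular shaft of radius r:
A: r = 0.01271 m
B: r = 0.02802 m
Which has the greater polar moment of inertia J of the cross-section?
Model: a solid circular shaft of radius r, so J = (π·r^4) / 2 (SI units).
  A: J = (π × 0.01271^4) / 2 = 4.099 × 10⁻⁸ m⁴
  B: J = (π × 0.02802^4) / 2 = 9.683 × 10⁻⁷ m⁴
9.683 × 10⁻⁷ m⁴ > 4.099 × 10⁻⁸ m⁴, so B is larger.
Final answer: B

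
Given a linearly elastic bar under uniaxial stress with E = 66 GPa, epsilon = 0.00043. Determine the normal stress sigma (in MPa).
Model: a linearly elastic bar under uniaxial stress, so sigma = E·epsilon.
Convert to SI units:
  E = 66 GPa = 6.6 × 10¹⁰ Pa
Substitute:
  sigma = (6.6 × 10¹⁰) × 0.00043
  sigma = 2.838 × 10⁷ Pa
Convert: sigma = 2.838 × 10⁷ Pa = 28.38 MPa
Final answer: sigma = 28.38 MPa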